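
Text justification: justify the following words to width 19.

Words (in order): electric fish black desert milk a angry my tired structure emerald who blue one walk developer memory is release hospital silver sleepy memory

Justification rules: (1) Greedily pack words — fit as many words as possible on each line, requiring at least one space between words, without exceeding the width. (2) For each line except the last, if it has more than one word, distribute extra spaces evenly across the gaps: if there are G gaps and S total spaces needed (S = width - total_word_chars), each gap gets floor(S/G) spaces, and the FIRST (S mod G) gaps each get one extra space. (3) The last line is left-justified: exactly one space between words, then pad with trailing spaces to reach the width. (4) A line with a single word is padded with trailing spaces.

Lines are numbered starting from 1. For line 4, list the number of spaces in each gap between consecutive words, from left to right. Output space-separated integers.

Line 1: ['electric', 'fish', 'black'] (min_width=19, slack=0)
Line 2: ['desert', 'milk', 'a', 'angry'] (min_width=19, slack=0)
Line 3: ['my', 'tired', 'structure'] (min_width=18, slack=1)
Line 4: ['emerald', 'who', 'blue'] (min_width=16, slack=3)
Line 5: ['one', 'walk', 'developer'] (min_width=18, slack=1)
Line 6: ['memory', 'is', 'release'] (min_width=17, slack=2)
Line 7: ['hospital', 'silver'] (min_width=15, slack=4)
Line 8: ['sleepy', 'memory'] (min_width=13, slack=6)

Answer: 3 2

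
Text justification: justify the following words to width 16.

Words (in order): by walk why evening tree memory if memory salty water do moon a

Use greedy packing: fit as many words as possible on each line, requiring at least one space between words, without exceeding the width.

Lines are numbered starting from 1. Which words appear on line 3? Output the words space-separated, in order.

Answer: memory if memory

Derivation:
Line 1: ['by', 'walk', 'why'] (min_width=11, slack=5)
Line 2: ['evening', 'tree'] (min_width=12, slack=4)
Line 3: ['memory', 'if', 'memory'] (min_width=16, slack=0)
Line 4: ['salty', 'water', 'do'] (min_width=14, slack=2)
Line 5: ['moon', 'a'] (min_width=6, slack=10)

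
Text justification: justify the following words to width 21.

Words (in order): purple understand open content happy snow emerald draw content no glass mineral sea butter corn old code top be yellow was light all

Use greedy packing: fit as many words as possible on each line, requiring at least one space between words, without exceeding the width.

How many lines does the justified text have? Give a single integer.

Answer: 7

Derivation:
Line 1: ['purple', 'understand'] (min_width=17, slack=4)
Line 2: ['open', 'content', 'happy'] (min_width=18, slack=3)
Line 3: ['snow', 'emerald', 'draw'] (min_width=17, slack=4)
Line 4: ['content', 'no', 'glass'] (min_width=16, slack=5)
Line 5: ['mineral', 'sea', 'butter'] (min_width=18, slack=3)
Line 6: ['corn', 'old', 'code', 'top', 'be'] (min_width=20, slack=1)
Line 7: ['yellow', 'was', 'light', 'all'] (min_width=20, slack=1)
Total lines: 7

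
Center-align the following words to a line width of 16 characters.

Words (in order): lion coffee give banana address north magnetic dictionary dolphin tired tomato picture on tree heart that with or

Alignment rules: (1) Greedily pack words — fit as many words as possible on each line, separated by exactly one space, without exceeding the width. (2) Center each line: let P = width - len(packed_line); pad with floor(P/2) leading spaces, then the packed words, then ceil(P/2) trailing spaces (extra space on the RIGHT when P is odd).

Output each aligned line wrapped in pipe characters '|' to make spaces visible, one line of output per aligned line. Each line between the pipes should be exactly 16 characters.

Answer: |lion coffee give|
| banana address |
| north magnetic |
|   dictionary   |
| dolphin tired  |
| tomato picture |
| on tree heart  |
|  that with or  |

Derivation:
Line 1: ['lion', 'coffee', 'give'] (min_width=16, slack=0)
Line 2: ['banana', 'address'] (min_width=14, slack=2)
Line 3: ['north', 'magnetic'] (min_width=14, slack=2)
Line 4: ['dictionary'] (min_width=10, slack=6)
Line 5: ['dolphin', 'tired'] (min_width=13, slack=3)
Line 6: ['tomato', 'picture'] (min_width=14, slack=2)
Line 7: ['on', 'tree', 'heart'] (min_width=13, slack=3)
Line 8: ['that', 'with', 'or'] (min_width=12, slack=4)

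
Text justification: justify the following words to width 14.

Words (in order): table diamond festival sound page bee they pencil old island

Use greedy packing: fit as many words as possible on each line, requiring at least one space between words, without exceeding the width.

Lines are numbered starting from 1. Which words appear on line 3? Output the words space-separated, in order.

Answer: page bee they

Derivation:
Line 1: ['table', 'diamond'] (min_width=13, slack=1)
Line 2: ['festival', 'sound'] (min_width=14, slack=0)
Line 3: ['page', 'bee', 'they'] (min_width=13, slack=1)
Line 4: ['pencil', 'old'] (min_width=10, slack=4)
Line 5: ['island'] (min_width=6, slack=8)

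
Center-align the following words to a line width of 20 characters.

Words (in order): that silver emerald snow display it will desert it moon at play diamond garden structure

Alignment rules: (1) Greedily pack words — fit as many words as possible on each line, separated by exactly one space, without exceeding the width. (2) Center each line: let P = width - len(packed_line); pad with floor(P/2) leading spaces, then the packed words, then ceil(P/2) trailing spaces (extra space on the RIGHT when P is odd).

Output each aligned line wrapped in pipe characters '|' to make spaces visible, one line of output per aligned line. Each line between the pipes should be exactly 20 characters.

Answer: |that silver emerald |
|snow display it will|
| desert it moon at  |
|play diamond garden |
|     structure      |

Derivation:
Line 1: ['that', 'silver', 'emerald'] (min_width=19, slack=1)
Line 2: ['snow', 'display', 'it', 'will'] (min_width=20, slack=0)
Line 3: ['desert', 'it', 'moon', 'at'] (min_width=17, slack=3)
Line 4: ['play', 'diamond', 'garden'] (min_width=19, slack=1)
Line 5: ['structure'] (min_width=9, slack=11)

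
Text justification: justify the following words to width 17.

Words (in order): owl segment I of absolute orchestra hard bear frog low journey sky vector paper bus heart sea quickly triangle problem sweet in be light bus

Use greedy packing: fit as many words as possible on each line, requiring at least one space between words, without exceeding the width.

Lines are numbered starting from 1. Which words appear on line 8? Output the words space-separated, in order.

Line 1: ['owl', 'segment', 'I', 'of'] (min_width=16, slack=1)
Line 2: ['absolute'] (min_width=8, slack=9)
Line 3: ['orchestra', 'hard'] (min_width=14, slack=3)
Line 4: ['bear', 'frog', 'low'] (min_width=13, slack=4)
Line 5: ['journey', 'sky'] (min_width=11, slack=6)
Line 6: ['vector', 'paper', 'bus'] (min_width=16, slack=1)
Line 7: ['heart', 'sea', 'quickly'] (min_width=17, slack=0)
Line 8: ['triangle', 'problem'] (min_width=16, slack=1)
Line 9: ['sweet', 'in', 'be', 'light'] (min_width=17, slack=0)
Line 10: ['bus'] (min_width=3, slack=14)

Answer: triangle problem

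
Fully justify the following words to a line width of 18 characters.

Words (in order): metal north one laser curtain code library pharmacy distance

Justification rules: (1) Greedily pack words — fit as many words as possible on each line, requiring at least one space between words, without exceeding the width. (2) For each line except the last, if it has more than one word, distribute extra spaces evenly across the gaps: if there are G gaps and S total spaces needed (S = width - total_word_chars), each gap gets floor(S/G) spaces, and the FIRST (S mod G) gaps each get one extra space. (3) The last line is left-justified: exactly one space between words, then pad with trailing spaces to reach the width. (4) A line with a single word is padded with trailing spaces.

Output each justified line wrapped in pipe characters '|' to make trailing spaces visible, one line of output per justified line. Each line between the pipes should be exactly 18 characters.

Answer: |metal   north  one|
|laser curtain code|
|library   pharmacy|
|distance          |

Derivation:
Line 1: ['metal', 'north', 'one'] (min_width=15, slack=3)
Line 2: ['laser', 'curtain', 'code'] (min_width=18, slack=0)
Line 3: ['library', 'pharmacy'] (min_width=16, slack=2)
Line 4: ['distance'] (min_width=8, slack=10)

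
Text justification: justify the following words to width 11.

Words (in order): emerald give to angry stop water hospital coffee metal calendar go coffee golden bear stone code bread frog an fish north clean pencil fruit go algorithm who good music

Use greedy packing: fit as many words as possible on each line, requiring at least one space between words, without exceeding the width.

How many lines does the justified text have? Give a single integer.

Answer: 19

Derivation:
Line 1: ['emerald'] (min_width=7, slack=4)
Line 2: ['give', 'to'] (min_width=7, slack=4)
Line 3: ['angry', 'stop'] (min_width=10, slack=1)
Line 4: ['water'] (min_width=5, slack=6)
Line 5: ['hospital'] (min_width=8, slack=3)
Line 6: ['coffee'] (min_width=6, slack=5)
Line 7: ['metal'] (min_width=5, slack=6)
Line 8: ['calendar', 'go'] (min_width=11, slack=0)
Line 9: ['coffee'] (min_width=6, slack=5)
Line 10: ['golden', 'bear'] (min_width=11, slack=0)
Line 11: ['stone', 'code'] (min_width=10, slack=1)
Line 12: ['bread', 'frog'] (min_width=10, slack=1)
Line 13: ['an', 'fish'] (min_width=7, slack=4)
Line 14: ['north', 'clean'] (min_width=11, slack=0)
Line 15: ['pencil'] (min_width=6, slack=5)
Line 16: ['fruit', 'go'] (min_width=8, slack=3)
Line 17: ['algorithm'] (min_width=9, slack=2)
Line 18: ['who', 'good'] (min_width=8, slack=3)
Line 19: ['music'] (min_width=5, slack=6)
Total lines: 19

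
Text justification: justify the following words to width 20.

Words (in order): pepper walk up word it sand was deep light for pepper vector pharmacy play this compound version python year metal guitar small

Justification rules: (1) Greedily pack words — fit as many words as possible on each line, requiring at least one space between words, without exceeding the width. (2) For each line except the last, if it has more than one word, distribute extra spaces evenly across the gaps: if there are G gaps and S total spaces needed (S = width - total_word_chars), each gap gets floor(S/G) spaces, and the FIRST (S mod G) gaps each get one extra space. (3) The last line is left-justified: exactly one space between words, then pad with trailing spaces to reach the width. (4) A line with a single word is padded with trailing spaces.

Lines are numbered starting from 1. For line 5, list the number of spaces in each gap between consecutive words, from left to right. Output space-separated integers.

Answer: 8

Derivation:
Line 1: ['pepper', 'walk', 'up', 'word'] (min_width=19, slack=1)
Line 2: ['it', 'sand', 'was', 'deep'] (min_width=16, slack=4)
Line 3: ['light', 'for', 'pepper'] (min_width=16, slack=4)
Line 4: ['vector', 'pharmacy', 'play'] (min_width=20, slack=0)
Line 5: ['this', 'compound'] (min_width=13, slack=7)
Line 6: ['version', 'python', 'year'] (min_width=19, slack=1)
Line 7: ['metal', 'guitar', 'small'] (min_width=18, slack=2)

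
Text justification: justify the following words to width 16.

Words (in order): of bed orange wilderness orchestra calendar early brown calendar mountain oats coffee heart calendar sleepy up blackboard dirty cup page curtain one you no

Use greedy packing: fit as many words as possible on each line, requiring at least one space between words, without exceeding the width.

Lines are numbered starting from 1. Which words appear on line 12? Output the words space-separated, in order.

Answer: no

Derivation:
Line 1: ['of', 'bed', 'orange'] (min_width=13, slack=3)
Line 2: ['wilderness'] (min_width=10, slack=6)
Line 3: ['orchestra'] (min_width=9, slack=7)
Line 4: ['calendar', 'early'] (min_width=14, slack=2)
Line 5: ['brown', 'calendar'] (min_width=14, slack=2)
Line 6: ['mountain', 'oats'] (min_width=13, slack=3)
Line 7: ['coffee', 'heart'] (min_width=12, slack=4)
Line 8: ['calendar', 'sleepy'] (min_width=15, slack=1)
Line 9: ['up', 'blackboard'] (min_width=13, slack=3)
Line 10: ['dirty', 'cup', 'page'] (min_width=14, slack=2)
Line 11: ['curtain', 'one', 'you'] (min_width=15, slack=1)
Line 12: ['no'] (min_width=2, slack=14)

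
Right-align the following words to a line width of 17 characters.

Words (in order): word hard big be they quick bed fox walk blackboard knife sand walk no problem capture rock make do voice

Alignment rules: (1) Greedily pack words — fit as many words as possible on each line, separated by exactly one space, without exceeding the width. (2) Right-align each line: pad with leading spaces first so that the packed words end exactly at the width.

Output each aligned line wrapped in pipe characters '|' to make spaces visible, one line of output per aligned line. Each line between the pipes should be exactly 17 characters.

Answer: | word hard big be|
|   they quick bed|
|         fox walk|
| blackboard knife|
|     sand walk no|
|  problem capture|
|     rock make do|
|            voice|

Derivation:
Line 1: ['word', 'hard', 'big', 'be'] (min_width=16, slack=1)
Line 2: ['they', 'quick', 'bed'] (min_width=14, slack=3)
Line 3: ['fox', 'walk'] (min_width=8, slack=9)
Line 4: ['blackboard', 'knife'] (min_width=16, slack=1)
Line 5: ['sand', 'walk', 'no'] (min_width=12, slack=5)
Line 6: ['problem', 'capture'] (min_width=15, slack=2)
Line 7: ['rock', 'make', 'do'] (min_width=12, slack=5)
Line 8: ['voice'] (min_width=5, slack=12)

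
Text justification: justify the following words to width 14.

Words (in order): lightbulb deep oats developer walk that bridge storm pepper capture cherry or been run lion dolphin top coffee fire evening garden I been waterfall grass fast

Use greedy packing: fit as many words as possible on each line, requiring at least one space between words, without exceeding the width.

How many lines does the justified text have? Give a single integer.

Line 1: ['lightbulb', 'deep'] (min_width=14, slack=0)
Line 2: ['oats', 'developer'] (min_width=14, slack=0)
Line 3: ['walk', 'that'] (min_width=9, slack=5)
Line 4: ['bridge', 'storm'] (min_width=12, slack=2)
Line 5: ['pepper', 'capture'] (min_width=14, slack=0)
Line 6: ['cherry', 'or', 'been'] (min_width=14, slack=0)
Line 7: ['run', 'lion'] (min_width=8, slack=6)
Line 8: ['dolphin', 'top'] (min_width=11, slack=3)
Line 9: ['coffee', 'fire'] (min_width=11, slack=3)
Line 10: ['evening', 'garden'] (min_width=14, slack=0)
Line 11: ['I', 'been'] (min_width=6, slack=8)
Line 12: ['waterfall'] (min_width=9, slack=5)
Line 13: ['grass', 'fast'] (min_width=10, slack=4)
Total lines: 13

Answer: 13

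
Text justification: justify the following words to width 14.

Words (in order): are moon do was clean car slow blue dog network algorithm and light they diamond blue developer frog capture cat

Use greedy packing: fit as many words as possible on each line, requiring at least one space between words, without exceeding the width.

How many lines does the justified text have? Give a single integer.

Answer: 9

Derivation:
Line 1: ['are', 'moon', 'do'] (min_width=11, slack=3)
Line 2: ['was', 'clean', 'car'] (min_width=13, slack=1)
Line 3: ['slow', 'blue', 'dog'] (min_width=13, slack=1)
Line 4: ['network'] (min_width=7, slack=7)
Line 5: ['algorithm', 'and'] (min_width=13, slack=1)
Line 6: ['light', 'they'] (min_width=10, slack=4)
Line 7: ['diamond', 'blue'] (min_width=12, slack=2)
Line 8: ['developer', 'frog'] (min_width=14, slack=0)
Line 9: ['capture', 'cat'] (min_width=11, slack=3)
Total lines: 9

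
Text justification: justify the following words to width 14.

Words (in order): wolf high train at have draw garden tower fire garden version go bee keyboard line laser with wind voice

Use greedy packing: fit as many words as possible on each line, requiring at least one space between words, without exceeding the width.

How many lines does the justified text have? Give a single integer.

Answer: 9

Derivation:
Line 1: ['wolf', 'high'] (min_width=9, slack=5)
Line 2: ['train', 'at', 'have'] (min_width=13, slack=1)
Line 3: ['draw', 'garden'] (min_width=11, slack=3)
Line 4: ['tower', 'fire'] (min_width=10, slack=4)
Line 5: ['garden', 'version'] (min_width=14, slack=0)
Line 6: ['go', 'bee'] (min_width=6, slack=8)
Line 7: ['keyboard', 'line'] (min_width=13, slack=1)
Line 8: ['laser', 'with'] (min_width=10, slack=4)
Line 9: ['wind', 'voice'] (min_width=10, slack=4)
Total lines: 9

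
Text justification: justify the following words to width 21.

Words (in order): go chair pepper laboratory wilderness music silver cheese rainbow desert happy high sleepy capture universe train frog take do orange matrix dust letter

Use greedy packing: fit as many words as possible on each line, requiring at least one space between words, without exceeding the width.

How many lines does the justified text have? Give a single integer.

Line 1: ['go', 'chair', 'pepper'] (min_width=15, slack=6)
Line 2: ['laboratory', 'wilderness'] (min_width=21, slack=0)
Line 3: ['music', 'silver', 'cheese'] (min_width=19, slack=2)
Line 4: ['rainbow', 'desert', 'happy'] (min_width=20, slack=1)
Line 5: ['high', 'sleepy', 'capture'] (min_width=19, slack=2)
Line 6: ['universe', 'train', 'frog'] (min_width=19, slack=2)
Line 7: ['take', 'do', 'orange', 'matrix'] (min_width=21, slack=0)
Line 8: ['dust', 'letter'] (min_width=11, slack=10)
Total lines: 8

Answer: 8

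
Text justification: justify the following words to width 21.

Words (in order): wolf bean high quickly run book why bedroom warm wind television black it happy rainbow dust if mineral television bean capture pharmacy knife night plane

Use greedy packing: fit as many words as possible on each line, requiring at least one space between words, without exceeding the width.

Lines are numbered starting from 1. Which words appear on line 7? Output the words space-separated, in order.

Line 1: ['wolf', 'bean', 'high'] (min_width=14, slack=7)
Line 2: ['quickly', 'run', 'book', 'why'] (min_width=20, slack=1)
Line 3: ['bedroom', 'warm', 'wind'] (min_width=17, slack=4)
Line 4: ['television', 'black', 'it'] (min_width=19, slack=2)
Line 5: ['happy', 'rainbow', 'dust', 'if'] (min_width=21, slack=0)
Line 6: ['mineral', 'television'] (min_width=18, slack=3)
Line 7: ['bean', 'capture', 'pharmacy'] (min_width=21, slack=0)
Line 8: ['knife', 'night', 'plane'] (min_width=17, slack=4)

Answer: bean capture pharmacy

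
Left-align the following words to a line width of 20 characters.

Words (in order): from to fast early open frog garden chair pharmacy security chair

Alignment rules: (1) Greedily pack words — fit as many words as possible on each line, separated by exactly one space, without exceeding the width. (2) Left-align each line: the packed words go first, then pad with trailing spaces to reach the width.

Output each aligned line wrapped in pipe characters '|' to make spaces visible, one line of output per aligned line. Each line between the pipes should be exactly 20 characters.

Line 1: ['from', 'to', 'fast', 'early'] (min_width=18, slack=2)
Line 2: ['open', 'frog', 'garden'] (min_width=16, slack=4)
Line 3: ['chair', 'pharmacy'] (min_width=14, slack=6)
Line 4: ['security', 'chair'] (min_width=14, slack=6)

Answer: |from to fast early  |
|open frog garden    |
|chair pharmacy      |
|security chair      |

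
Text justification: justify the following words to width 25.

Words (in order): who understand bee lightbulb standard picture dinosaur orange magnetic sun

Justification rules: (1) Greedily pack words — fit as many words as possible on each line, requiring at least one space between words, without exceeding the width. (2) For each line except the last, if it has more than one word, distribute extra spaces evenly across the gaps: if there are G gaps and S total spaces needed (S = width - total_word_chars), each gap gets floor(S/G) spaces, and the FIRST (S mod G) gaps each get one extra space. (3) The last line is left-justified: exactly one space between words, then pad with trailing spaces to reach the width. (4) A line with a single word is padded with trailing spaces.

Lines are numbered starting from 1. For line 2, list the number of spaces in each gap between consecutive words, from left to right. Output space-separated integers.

Line 1: ['who', 'understand', 'bee'] (min_width=18, slack=7)
Line 2: ['lightbulb', 'standard'] (min_width=18, slack=7)
Line 3: ['picture', 'dinosaur', 'orange'] (min_width=23, slack=2)
Line 4: ['magnetic', 'sun'] (min_width=12, slack=13)

Answer: 8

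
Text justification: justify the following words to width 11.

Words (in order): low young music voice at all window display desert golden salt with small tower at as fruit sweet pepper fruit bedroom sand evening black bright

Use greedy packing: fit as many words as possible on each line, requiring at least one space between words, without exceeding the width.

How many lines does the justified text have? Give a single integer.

Answer: 17

Derivation:
Line 1: ['low', 'young'] (min_width=9, slack=2)
Line 2: ['music', 'voice'] (min_width=11, slack=0)
Line 3: ['at', 'all'] (min_width=6, slack=5)
Line 4: ['window'] (min_width=6, slack=5)
Line 5: ['display'] (min_width=7, slack=4)
Line 6: ['desert'] (min_width=6, slack=5)
Line 7: ['golden', 'salt'] (min_width=11, slack=0)
Line 8: ['with', 'small'] (min_width=10, slack=1)
Line 9: ['tower', 'at', 'as'] (min_width=11, slack=0)
Line 10: ['fruit', 'sweet'] (min_width=11, slack=0)
Line 11: ['pepper'] (min_width=6, slack=5)
Line 12: ['fruit'] (min_width=5, slack=6)
Line 13: ['bedroom'] (min_width=7, slack=4)
Line 14: ['sand'] (min_width=4, slack=7)
Line 15: ['evening'] (min_width=7, slack=4)
Line 16: ['black'] (min_width=5, slack=6)
Line 17: ['bright'] (min_width=6, slack=5)
Total lines: 17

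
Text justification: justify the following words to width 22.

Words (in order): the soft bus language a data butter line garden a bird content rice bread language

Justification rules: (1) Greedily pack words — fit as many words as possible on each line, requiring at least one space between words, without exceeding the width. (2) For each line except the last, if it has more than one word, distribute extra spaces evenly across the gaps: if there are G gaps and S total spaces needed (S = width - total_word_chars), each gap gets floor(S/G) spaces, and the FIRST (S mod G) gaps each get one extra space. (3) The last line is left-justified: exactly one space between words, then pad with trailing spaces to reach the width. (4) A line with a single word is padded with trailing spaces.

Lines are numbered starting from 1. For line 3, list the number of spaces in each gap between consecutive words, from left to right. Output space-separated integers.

Line 1: ['the', 'soft', 'bus', 'language'] (min_width=21, slack=1)
Line 2: ['a', 'data', 'butter', 'line'] (min_width=18, slack=4)
Line 3: ['garden', 'a', 'bird', 'content'] (min_width=21, slack=1)
Line 4: ['rice', 'bread', 'language'] (min_width=19, slack=3)

Answer: 2 1 1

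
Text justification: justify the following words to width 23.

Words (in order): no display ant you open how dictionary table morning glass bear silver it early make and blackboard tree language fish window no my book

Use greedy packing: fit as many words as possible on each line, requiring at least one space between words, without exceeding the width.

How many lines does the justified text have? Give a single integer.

Line 1: ['no', 'display', 'ant', 'you', 'open'] (min_width=23, slack=0)
Line 2: ['how', 'dictionary', 'table'] (min_width=20, slack=3)
Line 3: ['morning', 'glass', 'bear'] (min_width=18, slack=5)
Line 4: ['silver', 'it', 'early', 'make'] (min_width=20, slack=3)
Line 5: ['and', 'blackboard', 'tree'] (min_width=19, slack=4)
Line 6: ['language', 'fish', 'window', 'no'] (min_width=23, slack=0)
Line 7: ['my', 'book'] (min_width=7, slack=16)
Total lines: 7

Answer: 7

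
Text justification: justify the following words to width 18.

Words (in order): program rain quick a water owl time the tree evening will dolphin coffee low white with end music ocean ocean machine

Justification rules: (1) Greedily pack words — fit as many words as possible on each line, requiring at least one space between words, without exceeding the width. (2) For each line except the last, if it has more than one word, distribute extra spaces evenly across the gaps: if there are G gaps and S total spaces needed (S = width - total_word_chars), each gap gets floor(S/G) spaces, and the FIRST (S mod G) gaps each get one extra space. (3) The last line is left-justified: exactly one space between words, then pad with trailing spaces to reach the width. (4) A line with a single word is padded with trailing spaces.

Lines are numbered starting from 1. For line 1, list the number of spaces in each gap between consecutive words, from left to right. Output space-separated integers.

Answer: 1 1

Derivation:
Line 1: ['program', 'rain', 'quick'] (min_width=18, slack=0)
Line 2: ['a', 'water', 'owl', 'time'] (min_width=16, slack=2)
Line 3: ['the', 'tree', 'evening'] (min_width=16, slack=2)
Line 4: ['will', 'dolphin'] (min_width=12, slack=6)
Line 5: ['coffee', 'low', 'white'] (min_width=16, slack=2)
Line 6: ['with', 'end', 'music'] (min_width=14, slack=4)
Line 7: ['ocean', 'ocean'] (min_width=11, slack=7)
Line 8: ['machine'] (min_width=7, slack=11)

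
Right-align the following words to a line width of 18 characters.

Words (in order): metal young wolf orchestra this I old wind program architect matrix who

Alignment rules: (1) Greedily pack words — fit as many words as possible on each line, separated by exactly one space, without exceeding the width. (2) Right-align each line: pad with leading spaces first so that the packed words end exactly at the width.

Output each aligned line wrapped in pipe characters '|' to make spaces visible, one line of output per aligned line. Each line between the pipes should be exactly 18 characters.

Answer: |  metal young wolf|
|  orchestra this I|
|  old wind program|
|  architect matrix|
|               who|

Derivation:
Line 1: ['metal', 'young', 'wolf'] (min_width=16, slack=2)
Line 2: ['orchestra', 'this', 'I'] (min_width=16, slack=2)
Line 3: ['old', 'wind', 'program'] (min_width=16, slack=2)
Line 4: ['architect', 'matrix'] (min_width=16, slack=2)
Line 5: ['who'] (min_width=3, slack=15)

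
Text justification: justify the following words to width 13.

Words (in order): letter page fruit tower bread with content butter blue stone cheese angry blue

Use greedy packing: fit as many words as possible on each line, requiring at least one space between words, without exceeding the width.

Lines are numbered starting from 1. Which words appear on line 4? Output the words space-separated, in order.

Answer: content

Derivation:
Line 1: ['letter', 'page'] (min_width=11, slack=2)
Line 2: ['fruit', 'tower'] (min_width=11, slack=2)
Line 3: ['bread', 'with'] (min_width=10, slack=3)
Line 4: ['content'] (min_width=7, slack=6)
Line 5: ['butter', 'blue'] (min_width=11, slack=2)
Line 6: ['stone', 'cheese'] (min_width=12, slack=1)
Line 7: ['angry', 'blue'] (min_width=10, slack=3)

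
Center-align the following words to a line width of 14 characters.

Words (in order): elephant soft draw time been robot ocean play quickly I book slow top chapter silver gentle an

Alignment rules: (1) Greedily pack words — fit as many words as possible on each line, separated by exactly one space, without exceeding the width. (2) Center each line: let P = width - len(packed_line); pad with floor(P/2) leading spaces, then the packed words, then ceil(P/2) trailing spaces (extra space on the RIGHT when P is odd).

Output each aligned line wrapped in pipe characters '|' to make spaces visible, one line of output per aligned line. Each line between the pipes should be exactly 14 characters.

Answer: |elephant soft |
|draw time been|
| robot ocean  |
|play quickly I|
|book slow top |
|chapter silver|
|  gentle an   |

Derivation:
Line 1: ['elephant', 'soft'] (min_width=13, slack=1)
Line 2: ['draw', 'time', 'been'] (min_width=14, slack=0)
Line 3: ['robot', 'ocean'] (min_width=11, slack=3)
Line 4: ['play', 'quickly', 'I'] (min_width=14, slack=0)
Line 5: ['book', 'slow', 'top'] (min_width=13, slack=1)
Line 6: ['chapter', 'silver'] (min_width=14, slack=0)
Line 7: ['gentle', 'an'] (min_width=9, slack=5)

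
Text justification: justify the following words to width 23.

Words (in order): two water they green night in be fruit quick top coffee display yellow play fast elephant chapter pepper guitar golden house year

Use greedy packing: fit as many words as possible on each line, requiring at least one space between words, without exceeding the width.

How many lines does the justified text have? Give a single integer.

Line 1: ['two', 'water', 'they', 'green'] (min_width=20, slack=3)
Line 2: ['night', 'in', 'be', 'fruit', 'quick'] (min_width=23, slack=0)
Line 3: ['top', 'coffee', 'display'] (min_width=18, slack=5)
Line 4: ['yellow', 'play', 'fast'] (min_width=16, slack=7)
Line 5: ['elephant', 'chapter', 'pepper'] (min_width=23, slack=0)
Line 6: ['guitar', 'golden', 'house'] (min_width=19, slack=4)
Line 7: ['year'] (min_width=4, slack=19)
Total lines: 7

Answer: 7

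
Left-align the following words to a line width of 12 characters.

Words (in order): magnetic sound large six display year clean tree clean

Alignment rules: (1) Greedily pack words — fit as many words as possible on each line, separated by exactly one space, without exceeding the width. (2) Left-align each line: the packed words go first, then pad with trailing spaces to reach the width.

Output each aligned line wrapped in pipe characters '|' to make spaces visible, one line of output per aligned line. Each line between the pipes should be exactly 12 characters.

Line 1: ['magnetic'] (min_width=8, slack=4)
Line 2: ['sound', 'large'] (min_width=11, slack=1)
Line 3: ['six', 'display'] (min_width=11, slack=1)
Line 4: ['year', 'clean'] (min_width=10, slack=2)
Line 5: ['tree', 'clean'] (min_width=10, slack=2)

Answer: |magnetic    |
|sound large |
|six display |
|year clean  |
|tree clean  |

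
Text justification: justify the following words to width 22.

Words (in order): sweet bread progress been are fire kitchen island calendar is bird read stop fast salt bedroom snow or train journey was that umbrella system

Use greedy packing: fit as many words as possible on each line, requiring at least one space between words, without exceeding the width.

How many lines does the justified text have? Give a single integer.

Answer: 7

Derivation:
Line 1: ['sweet', 'bread', 'progress'] (min_width=20, slack=2)
Line 2: ['been', 'are', 'fire', 'kitchen'] (min_width=21, slack=1)
Line 3: ['island', 'calendar', 'is'] (min_width=18, slack=4)
Line 4: ['bird', 'read', 'stop', 'fast'] (min_width=19, slack=3)
Line 5: ['salt', 'bedroom', 'snow', 'or'] (min_width=20, slack=2)
Line 6: ['train', 'journey', 'was', 'that'] (min_width=22, slack=0)
Line 7: ['umbrella', 'system'] (min_width=15, slack=7)
Total lines: 7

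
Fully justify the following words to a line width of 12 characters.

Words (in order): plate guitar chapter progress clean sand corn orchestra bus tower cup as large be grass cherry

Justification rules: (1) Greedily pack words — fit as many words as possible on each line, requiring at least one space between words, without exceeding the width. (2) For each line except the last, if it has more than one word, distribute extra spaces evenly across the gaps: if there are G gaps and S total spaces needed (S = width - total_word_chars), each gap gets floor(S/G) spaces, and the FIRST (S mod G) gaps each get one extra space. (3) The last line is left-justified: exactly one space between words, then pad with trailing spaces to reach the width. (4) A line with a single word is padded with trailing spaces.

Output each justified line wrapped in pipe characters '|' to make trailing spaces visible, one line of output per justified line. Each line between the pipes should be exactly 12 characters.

Line 1: ['plate', 'guitar'] (min_width=12, slack=0)
Line 2: ['chapter'] (min_width=7, slack=5)
Line 3: ['progress'] (min_width=8, slack=4)
Line 4: ['clean', 'sand'] (min_width=10, slack=2)
Line 5: ['corn'] (min_width=4, slack=8)
Line 6: ['orchestra'] (min_width=9, slack=3)
Line 7: ['bus', 'tower'] (min_width=9, slack=3)
Line 8: ['cup', 'as', 'large'] (min_width=12, slack=0)
Line 9: ['be', 'grass'] (min_width=8, slack=4)
Line 10: ['cherry'] (min_width=6, slack=6)

Answer: |plate guitar|
|chapter     |
|progress    |
|clean   sand|
|corn        |
|orchestra   |
|bus    tower|
|cup as large|
|be     grass|
|cherry      |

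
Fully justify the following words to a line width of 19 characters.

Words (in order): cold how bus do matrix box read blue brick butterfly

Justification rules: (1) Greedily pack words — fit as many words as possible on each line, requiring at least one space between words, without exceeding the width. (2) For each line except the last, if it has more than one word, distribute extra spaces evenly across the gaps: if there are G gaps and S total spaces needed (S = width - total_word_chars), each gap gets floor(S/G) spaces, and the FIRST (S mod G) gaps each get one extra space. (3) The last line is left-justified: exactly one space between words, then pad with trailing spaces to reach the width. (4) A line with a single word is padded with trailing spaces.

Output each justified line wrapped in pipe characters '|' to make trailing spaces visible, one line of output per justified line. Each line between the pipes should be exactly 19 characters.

Line 1: ['cold', 'how', 'bus', 'do'] (min_width=15, slack=4)
Line 2: ['matrix', 'box', 'read'] (min_width=15, slack=4)
Line 3: ['blue', 'brick'] (min_width=10, slack=9)
Line 4: ['butterfly'] (min_width=9, slack=10)

Answer: |cold   how  bus  do|
|matrix   box   read|
|blue          brick|
|butterfly          |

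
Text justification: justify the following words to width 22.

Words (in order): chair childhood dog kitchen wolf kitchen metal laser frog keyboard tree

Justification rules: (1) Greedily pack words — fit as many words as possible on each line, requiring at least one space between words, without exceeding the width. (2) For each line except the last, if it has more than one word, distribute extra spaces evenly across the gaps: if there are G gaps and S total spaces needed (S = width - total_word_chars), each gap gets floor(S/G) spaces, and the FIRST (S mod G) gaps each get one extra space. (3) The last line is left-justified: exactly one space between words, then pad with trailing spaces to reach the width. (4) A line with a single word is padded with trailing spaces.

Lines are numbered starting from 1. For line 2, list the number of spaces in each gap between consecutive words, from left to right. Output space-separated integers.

Answer: 2 2

Derivation:
Line 1: ['chair', 'childhood', 'dog'] (min_width=19, slack=3)
Line 2: ['kitchen', 'wolf', 'kitchen'] (min_width=20, slack=2)
Line 3: ['metal', 'laser', 'frog'] (min_width=16, slack=6)
Line 4: ['keyboard', 'tree'] (min_width=13, slack=9)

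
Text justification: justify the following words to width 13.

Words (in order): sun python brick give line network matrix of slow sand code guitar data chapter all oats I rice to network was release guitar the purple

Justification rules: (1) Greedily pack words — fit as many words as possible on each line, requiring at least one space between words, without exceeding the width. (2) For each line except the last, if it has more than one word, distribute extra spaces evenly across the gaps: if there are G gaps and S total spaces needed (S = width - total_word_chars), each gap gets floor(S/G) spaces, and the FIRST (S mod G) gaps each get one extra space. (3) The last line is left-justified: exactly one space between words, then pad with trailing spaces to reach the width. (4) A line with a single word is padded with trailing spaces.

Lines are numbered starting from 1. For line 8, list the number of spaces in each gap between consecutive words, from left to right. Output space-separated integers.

Answer: 3 2

Derivation:
Line 1: ['sun', 'python'] (min_width=10, slack=3)
Line 2: ['brick', 'give'] (min_width=10, slack=3)
Line 3: ['line', 'network'] (min_width=12, slack=1)
Line 4: ['matrix', 'of'] (min_width=9, slack=4)
Line 5: ['slow', 'sand'] (min_width=9, slack=4)
Line 6: ['code', 'guitar'] (min_width=11, slack=2)
Line 7: ['data', 'chapter'] (min_width=12, slack=1)
Line 8: ['all', 'oats', 'I'] (min_width=10, slack=3)
Line 9: ['rice', 'to'] (min_width=7, slack=6)
Line 10: ['network', 'was'] (min_width=11, slack=2)
Line 11: ['release'] (min_width=7, slack=6)
Line 12: ['guitar', 'the'] (min_width=10, slack=3)
Line 13: ['purple'] (min_width=6, slack=7)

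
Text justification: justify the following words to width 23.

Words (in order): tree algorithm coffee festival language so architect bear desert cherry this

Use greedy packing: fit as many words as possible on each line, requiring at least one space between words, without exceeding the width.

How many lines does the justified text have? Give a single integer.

Answer: 4

Derivation:
Line 1: ['tree', 'algorithm', 'coffee'] (min_width=21, slack=2)
Line 2: ['festival', 'language', 'so'] (min_width=20, slack=3)
Line 3: ['architect', 'bear', 'desert'] (min_width=21, slack=2)
Line 4: ['cherry', 'this'] (min_width=11, slack=12)
Total lines: 4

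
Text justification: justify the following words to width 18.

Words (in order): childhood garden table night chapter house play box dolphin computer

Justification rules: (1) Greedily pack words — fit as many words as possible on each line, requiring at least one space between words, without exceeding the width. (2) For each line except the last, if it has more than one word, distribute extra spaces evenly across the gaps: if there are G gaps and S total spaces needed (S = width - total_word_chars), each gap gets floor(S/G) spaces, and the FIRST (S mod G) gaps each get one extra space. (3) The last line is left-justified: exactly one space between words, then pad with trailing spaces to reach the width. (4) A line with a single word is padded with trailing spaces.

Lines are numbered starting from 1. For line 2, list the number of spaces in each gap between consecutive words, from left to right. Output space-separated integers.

Answer: 8

Derivation:
Line 1: ['childhood', 'garden'] (min_width=16, slack=2)
Line 2: ['table', 'night'] (min_width=11, slack=7)
Line 3: ['chapter', 'house', 'play'] (min_width=18, slack=0)
Line 4: ['box', 'dolphin'] (min_width=11, slack=7)
Line 5: ['computer'] (min_width=8, slack=10)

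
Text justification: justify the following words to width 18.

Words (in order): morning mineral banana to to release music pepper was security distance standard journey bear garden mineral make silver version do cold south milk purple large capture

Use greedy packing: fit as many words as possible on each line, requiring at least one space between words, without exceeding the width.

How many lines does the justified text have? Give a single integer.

Answer: 12

Derivation:
Line 1: ['morning', 'mineral'] (min_width=15, slack=3)
Line 2: ['banana', 'to', 'to'] (min_width=12, slack=6)
Line 3: ['release', 'music'] (min_width=13, slack=5)
Line 4: ['pepper', 'was'] (min_width=10, slack=8)
Line 5: ['security', 'distance'] (min_width=17, slack=1)
Line 6: ['standard', 'journey'] (min_width=16, slack=2)
Line 7: ['bear', 'garden'] (min_width=11, slack=7)
Line 8: ['mineral', 'make'] (min_width=12, slack=6)
Line 9: ['silver', 'version', 'do'] (min_width=17, slack=1)
Line 10: ['cold', 'south', 'milk'] (min_width=15, slack=3)
Line 11: ['purple', 'large'] (min_width=12, slack=6)
Line 12: ['capture'] (min_width=7, slack=11)
Total lines: 12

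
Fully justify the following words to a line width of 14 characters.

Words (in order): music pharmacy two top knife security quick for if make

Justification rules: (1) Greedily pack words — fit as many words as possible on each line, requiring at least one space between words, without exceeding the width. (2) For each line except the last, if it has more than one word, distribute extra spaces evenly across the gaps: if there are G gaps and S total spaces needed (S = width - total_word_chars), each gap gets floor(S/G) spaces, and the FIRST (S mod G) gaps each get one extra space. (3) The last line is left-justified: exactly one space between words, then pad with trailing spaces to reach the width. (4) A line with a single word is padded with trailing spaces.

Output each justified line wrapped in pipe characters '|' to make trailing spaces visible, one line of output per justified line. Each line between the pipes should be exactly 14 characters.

Answer: |music pharmacy|
|two  top knife|
|security quick|
|for if make   |

Derivation:
Line 1: ['music', 'pharmacy'] (min_width=14, slack=0)
Line 2: ['two', 'top', 'knife'] (min_width=13, slack=1)
Line 3: ['security', 'quick'] (min_width=14, slack=0)
Line 4: ['for', 'if', 'make'] (min_width=11, slack=3)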